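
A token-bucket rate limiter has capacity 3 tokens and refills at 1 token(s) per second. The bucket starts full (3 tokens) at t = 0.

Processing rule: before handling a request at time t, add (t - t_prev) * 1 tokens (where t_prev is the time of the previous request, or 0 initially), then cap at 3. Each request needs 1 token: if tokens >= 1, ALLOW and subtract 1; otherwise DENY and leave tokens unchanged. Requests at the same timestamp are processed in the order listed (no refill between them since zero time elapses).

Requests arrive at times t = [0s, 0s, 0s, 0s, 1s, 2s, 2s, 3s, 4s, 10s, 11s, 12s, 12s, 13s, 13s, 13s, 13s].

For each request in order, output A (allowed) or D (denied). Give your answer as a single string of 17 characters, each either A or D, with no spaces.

Answer: AAADAADAAAAAAAADD

Derivation:
Simulating step by step:
  req#1 t=0s: ALLOW
  req#2 t=0s: ALLOW
  req#3 t=0s: ALLOW
  req#4 t=0s: DENY
  req#5 t=1s: ALLOW
  req#6 t=2s: ALLOW
  req#7 t=2s: DENY
  req#8 t=3s: ALLOW
  req#9 t=4s: ALLOW
  req#10 t=10s: ALLOW
  req#11 t=11s: ALLOW
  req#12 t=12s: ALLOW
  req#13 t=12s: ALLOW
  req#14 t=13s: ALLOW
  req#15 t=13s: ALLOW
  req#16 t=13s: DENY
  req#17 t=13s: DENY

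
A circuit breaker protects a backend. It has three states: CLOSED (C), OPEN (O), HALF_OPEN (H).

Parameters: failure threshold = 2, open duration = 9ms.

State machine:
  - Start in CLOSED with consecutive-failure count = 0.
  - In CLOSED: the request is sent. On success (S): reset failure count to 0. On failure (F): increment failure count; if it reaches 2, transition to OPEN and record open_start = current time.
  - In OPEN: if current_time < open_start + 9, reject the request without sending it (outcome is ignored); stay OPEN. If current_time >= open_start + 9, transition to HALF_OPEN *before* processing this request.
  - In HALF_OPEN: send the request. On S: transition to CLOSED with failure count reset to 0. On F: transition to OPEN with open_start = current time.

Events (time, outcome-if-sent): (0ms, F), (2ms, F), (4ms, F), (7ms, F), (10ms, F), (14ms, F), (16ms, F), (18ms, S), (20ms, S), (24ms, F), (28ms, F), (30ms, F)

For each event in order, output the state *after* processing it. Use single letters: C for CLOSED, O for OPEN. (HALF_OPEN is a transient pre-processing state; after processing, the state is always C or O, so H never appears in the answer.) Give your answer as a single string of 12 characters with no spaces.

Answer: COOOOOOOOOOO

Derivation:
State after each event:
  event#1 t=0ms outcome=F: state=CLOSED
  event#2 t=2ms outcome=F: state=OPEN
  event#3 t=4ms outcome=F: state=OPEN
  event#4 t=7ms outcome=F: state=OPEN
  event#5 t=10ms outcome=F: state=OPEN
  event#6 t=14ms outcome=F: state=OPEN
  event#7 t=16ms outcome=F: state=OPEN
  event#8 t=18ms outcome=S: state=OPEN
  event#9 t=20ms outcome=S: state=OPEN
  event#10 t=24ms outcome=F: state=OPEN
  event#11 t=28ms outcome=F: state=OPEN
  event#12 t=30ms outcome=F: state=OPEN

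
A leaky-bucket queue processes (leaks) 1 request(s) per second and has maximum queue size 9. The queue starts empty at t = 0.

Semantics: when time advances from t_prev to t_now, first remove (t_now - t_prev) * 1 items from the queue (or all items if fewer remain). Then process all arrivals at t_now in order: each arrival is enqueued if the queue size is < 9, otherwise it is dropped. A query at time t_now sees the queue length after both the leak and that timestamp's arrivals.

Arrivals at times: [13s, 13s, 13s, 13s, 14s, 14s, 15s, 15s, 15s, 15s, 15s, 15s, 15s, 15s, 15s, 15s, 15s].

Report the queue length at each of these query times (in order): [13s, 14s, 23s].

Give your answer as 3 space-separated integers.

Queue lengths at query times:
  query t=13s: backlog = 4
  query t=14s: backlog = 5
  query t=23s: backlog = 1

Answer: 4 5 1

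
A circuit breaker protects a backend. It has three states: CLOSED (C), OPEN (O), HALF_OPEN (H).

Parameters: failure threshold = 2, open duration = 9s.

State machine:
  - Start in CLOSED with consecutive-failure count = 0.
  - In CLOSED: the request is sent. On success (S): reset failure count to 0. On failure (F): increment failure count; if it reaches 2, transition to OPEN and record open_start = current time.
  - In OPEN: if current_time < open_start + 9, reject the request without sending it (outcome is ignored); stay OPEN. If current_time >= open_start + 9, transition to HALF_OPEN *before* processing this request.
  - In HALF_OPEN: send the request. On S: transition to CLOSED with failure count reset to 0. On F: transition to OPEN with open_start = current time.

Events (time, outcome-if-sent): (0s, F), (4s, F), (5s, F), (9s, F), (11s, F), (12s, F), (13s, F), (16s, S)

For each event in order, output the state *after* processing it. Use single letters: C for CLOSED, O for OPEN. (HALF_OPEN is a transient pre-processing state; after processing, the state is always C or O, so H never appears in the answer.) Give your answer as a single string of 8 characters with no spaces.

Answer: COOOOOOO

Derivation:
State after each event:
  event#1 t=0s outcome=F: state=CLOSED
  event#2 t=4s outcome=F: state=OPEN
  event#3 t=5s outcome=F: state=OPEN
  event#4 t=9s outcome=F: state=OPEN
  event#5 t=11s outcome=F: state=OPEN
  event#6 t=12s outcome=F: state=OPEN
  event#7 t=13s outcome=F: state=OPEN
  event#8 t=16s outcome=S: state=OPEN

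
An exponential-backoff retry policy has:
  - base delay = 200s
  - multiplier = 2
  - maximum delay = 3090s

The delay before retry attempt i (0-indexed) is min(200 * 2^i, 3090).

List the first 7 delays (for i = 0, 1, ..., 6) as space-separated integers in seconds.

Answer: 200 400 800 1600 3090 3090 3090

Derivation:
Computing each delay:
  i=0: min(200*2^0, 3090) = 200
  i=1: min(200*2^1, 3090) = 400
  i=2: min(200*2^2, 3090) = 800
  i=3: min(200*2^3, 3090) = 1600
  i=4: min(200*2^4, 3090) = 3090
  i=5: min(200*2^5, 3090) = 3090
  i=6: min(200*2^6, 3090) = 3090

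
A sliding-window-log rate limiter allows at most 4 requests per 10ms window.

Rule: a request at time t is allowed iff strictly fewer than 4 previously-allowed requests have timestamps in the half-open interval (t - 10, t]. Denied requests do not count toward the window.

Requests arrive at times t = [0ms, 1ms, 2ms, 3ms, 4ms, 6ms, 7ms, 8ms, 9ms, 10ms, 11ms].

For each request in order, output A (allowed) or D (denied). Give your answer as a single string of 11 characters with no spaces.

Tracking allowed requests in the window:
  req#1 t=0ms: ALLOW
  req#2 t=1ms: ALLOW
  req#3 t=2ms: ALLOW
  req#4 t=3ms: ALLOW
  req#5 t=4ms: DENY
  req#6 t=6ms: DENY
  req#7 t=7ms: DENY
  req#8 t=8ms: DENY
  req#9 t=9ms: DENY
  req#10 t=10ms: ALLOW
  req#11 t=11ms: ALLOW

Answer: AAAADDDDDAA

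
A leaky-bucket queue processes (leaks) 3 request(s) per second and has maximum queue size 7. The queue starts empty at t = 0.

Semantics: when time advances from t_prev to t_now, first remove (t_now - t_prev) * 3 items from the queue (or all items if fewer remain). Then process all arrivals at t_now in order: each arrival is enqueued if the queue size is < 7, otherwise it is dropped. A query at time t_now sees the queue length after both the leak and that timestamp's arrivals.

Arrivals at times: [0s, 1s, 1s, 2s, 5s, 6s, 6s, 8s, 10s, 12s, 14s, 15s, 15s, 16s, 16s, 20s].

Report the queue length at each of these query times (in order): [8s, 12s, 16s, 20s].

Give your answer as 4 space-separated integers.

Answer: 1 1 2 1

Derivation:
Queue lengths at query times:
  query t=8s: backlog = 1
  query t=12s: backlog = 1
  query t=16s: backlog = 2
  query t=20s: backlog = 1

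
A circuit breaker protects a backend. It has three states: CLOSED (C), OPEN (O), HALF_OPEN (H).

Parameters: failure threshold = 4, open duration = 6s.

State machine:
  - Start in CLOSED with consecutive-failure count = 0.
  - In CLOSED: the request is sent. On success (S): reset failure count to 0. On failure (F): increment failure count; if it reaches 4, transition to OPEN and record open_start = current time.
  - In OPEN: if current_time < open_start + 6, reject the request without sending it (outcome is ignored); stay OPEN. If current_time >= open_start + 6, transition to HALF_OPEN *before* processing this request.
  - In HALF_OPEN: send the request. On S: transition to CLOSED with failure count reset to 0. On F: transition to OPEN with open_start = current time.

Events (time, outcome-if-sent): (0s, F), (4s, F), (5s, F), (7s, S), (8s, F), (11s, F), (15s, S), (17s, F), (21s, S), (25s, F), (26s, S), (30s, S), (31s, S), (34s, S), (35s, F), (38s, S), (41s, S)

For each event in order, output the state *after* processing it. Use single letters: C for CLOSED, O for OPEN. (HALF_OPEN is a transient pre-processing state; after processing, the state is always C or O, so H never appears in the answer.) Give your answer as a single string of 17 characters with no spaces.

Answer: CCCCCCCCCCCCCCCCC

Derivation:
State after each event:
  event#1 t=0s outcome=F: state=CLOSED
  event#2 t=4s outcome=F: state=CLOSED
  event#3 t=5s outcome=F: state=CLOSED
  event#4 t=7s outcome=S: state=CLOSED
  event#5 t=8s outcome=F: state=CLOSED
  event#6 t=11s outcome=F: state=CLOSED
  event#7 t=15s outcome=S: state=CLOSED
  event#8 t=17s outcome=F: state=CLOSED
  event#9 t=21s outcome=S: state=CLOSED
  event#10 t=25s outcome=F: state=CLOSED
  event#11 t=26s outcome=S: state=CLOSED
  event#12 t=30s outcome=S: state=CLOSED
  event#13 t=31s outcome=S: state=CLOSED
  event#14 t=34s outcome=S: state=CLOSED
  event#15 t=35s outcome=F: state=CLOSED
  event#16 t=38s outcome=S: state=CLOSED
  event#17 t=41s outcome=S: state=CLOSED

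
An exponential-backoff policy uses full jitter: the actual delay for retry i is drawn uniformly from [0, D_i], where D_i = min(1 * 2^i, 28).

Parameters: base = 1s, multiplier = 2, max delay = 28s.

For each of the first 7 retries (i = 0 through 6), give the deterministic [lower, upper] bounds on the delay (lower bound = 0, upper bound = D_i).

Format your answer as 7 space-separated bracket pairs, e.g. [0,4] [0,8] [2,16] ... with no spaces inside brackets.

Answer: [0,1] [0,2] [0,4] [0,8] [0,16] [0,28] [0,28]

Derivation:
Computing bounds per retry:
  i=0: D_i=min(1*2^0,28)=1, bounds=[0,1]
  i=1: D_i=min(1*2^1,28)=2, bounds=[0,2]
  i=2: D_i=min(1*2^2,28)=4, bounds=[0,4]
  i=3: D_i=min(1*2^3,28)=8, bounds=[0,8]
  i=4: D_i=min(1*2^4,28)=16, bounds=[0,16]
  i=5: D_i=min(1*2^5,28)=28, bounds=[0,28]
  i=6: D_i=min(1*2^6,28)=28, bounds=[0,28]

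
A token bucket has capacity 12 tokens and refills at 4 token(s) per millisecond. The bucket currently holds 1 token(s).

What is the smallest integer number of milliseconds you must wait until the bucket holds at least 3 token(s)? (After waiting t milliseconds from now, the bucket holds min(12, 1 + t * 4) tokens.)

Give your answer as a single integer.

Need 1 + t * 4 >= 3, so t >= 2/4.
Smallest integer t = ceil(2/4) = 1.

Answer: 1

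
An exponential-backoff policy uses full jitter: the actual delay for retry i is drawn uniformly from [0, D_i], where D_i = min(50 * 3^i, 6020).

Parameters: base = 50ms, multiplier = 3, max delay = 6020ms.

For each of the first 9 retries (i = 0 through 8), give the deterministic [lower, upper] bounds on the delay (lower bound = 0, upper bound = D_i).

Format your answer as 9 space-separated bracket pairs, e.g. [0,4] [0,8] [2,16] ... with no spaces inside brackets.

Computing bounds per retry:
  i=0: D_i=min(50*3^0,6020)=50, bounds=[0,50]
  i=1: D_i=min(50*3^1,6020)=150, bounds=[0,150]
  i=2: D_i=min(50*3^2,6020)=450, bounds=[0,450]
  i=3: D_i=min(50*3^3,6020)=1350, bounds=[0,1350]
  i=4: D_i=min(50*3^4,6020)=4050, bounds=[0,4050]
  i=5: D_i=min(50*3^5,6020)=6020, bounds=[0,6020]
  i=6: D_i=min(50*3^6,6020)=6020, bounds=[0,6020]
  i=7: D_i=min(50*3^7,6020)=6020, bounds=[0,6020]
  i=8: D_i=min(50*3^8,6020)=6020, bounds=[0,6020]

Answer: [0,50] [0,150] [0,450] [0,1350] [0,4050] [0,6020] [0,6020] [0,6020] [0,6020]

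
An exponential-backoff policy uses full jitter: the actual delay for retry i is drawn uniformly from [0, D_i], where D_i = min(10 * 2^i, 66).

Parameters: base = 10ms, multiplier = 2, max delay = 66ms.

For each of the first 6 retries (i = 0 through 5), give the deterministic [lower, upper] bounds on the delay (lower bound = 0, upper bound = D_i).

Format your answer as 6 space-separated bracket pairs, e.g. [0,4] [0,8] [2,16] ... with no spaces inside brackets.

Computing bounds per retry:
  i=0: D_i=min(10*2^0,66)=10, bounds=[0,10]
  i=1: D_i=min(10*2^1,66)=20, bounds=[0,20]
  i=2: D_i=min(10*2^2,66)=40, bounds=[0,40]
  i=3: D_i=min(10*2^3,66)=66, bounds=[0,66]
  i=4: D_i=min(10*2^4,66)=66, bounds=[0,66]
  i=5: D_i=min(10*2^5,66)=66, bounds=[0,66]

Answer: [0,10] [0,20] [0,40] [0,66] [0,66] [0,66]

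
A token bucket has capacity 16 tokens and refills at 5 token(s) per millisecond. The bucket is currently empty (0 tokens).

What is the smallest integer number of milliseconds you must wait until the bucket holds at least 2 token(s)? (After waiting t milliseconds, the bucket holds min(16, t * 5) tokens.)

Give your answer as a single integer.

Need t * 5 >= 2, so t >= 2/5.
Smallest integer t = ceil(2/5) = 1.

Answer: 1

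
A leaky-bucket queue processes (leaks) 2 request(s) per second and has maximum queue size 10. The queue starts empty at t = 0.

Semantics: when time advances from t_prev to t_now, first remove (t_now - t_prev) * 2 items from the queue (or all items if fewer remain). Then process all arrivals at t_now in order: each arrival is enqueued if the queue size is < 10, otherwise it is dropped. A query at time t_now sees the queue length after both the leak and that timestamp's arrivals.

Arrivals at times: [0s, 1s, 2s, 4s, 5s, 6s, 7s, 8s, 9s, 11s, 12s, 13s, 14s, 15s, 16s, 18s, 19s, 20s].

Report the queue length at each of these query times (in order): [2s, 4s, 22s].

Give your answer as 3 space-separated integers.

Answer: 1 1 0

Derivation:
Queue lengths at query times:
  query t=2s: backlog = 1
  query t=4s: backlog = 1
  query t=22s: backlog = 0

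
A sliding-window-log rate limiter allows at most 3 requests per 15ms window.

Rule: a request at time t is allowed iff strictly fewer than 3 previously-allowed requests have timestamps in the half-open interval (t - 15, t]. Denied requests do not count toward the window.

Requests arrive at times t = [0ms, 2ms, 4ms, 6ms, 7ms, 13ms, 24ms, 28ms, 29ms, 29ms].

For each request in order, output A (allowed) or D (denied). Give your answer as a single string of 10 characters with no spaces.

Tracking allowed requests in the window:
  req#1 t=0ms: ALLOW
  req#2 t=2ms: ALLOW
  req#3 t=4ms: ALLOW
  req#4 t=6ms: DENY
  req#5 t=7ms: DENY
  req#6 t=13ms: DENY
  req#7 t=24ms: ALLOW
  req#8 t=28ms: ALLOW
  req#9 t=29ms: ALLOW
  req#10 t=29ms: DENY

Answer: AAADDDAAAD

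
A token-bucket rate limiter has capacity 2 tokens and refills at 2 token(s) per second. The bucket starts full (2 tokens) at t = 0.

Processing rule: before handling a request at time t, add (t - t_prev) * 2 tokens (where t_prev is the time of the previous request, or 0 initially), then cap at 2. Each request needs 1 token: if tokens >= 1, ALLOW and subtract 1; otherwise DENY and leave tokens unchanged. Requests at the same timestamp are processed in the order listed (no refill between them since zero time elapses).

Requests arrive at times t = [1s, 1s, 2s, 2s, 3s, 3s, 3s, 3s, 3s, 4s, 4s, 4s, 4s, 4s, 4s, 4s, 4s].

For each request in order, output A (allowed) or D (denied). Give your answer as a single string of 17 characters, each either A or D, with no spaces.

Answer: AAAAAADDDAADDDDDD

Derivation:
Simulating step by step:
  req#1 t=1s: ALLOW
  req#2 t=1s: ALLOW
  req#3 t=2s: ALLOW
  req#4 t=2s: ALLOW
  req#5 t=3s: ALLOW
  req#6 t=3s: ALLOW
  req#7 t=3s: DENY
  req#8 t=3s: DENY
  req#9 t=3s: DENY
  req#10 t=4s: ALLOW
  req#11 t=4s: ALLOW
  req#12 t=4s: DENY
  req#13 t=4s: DENY
  req#14 t=4s: DENY
  req#15 t=4s: DENY
  req#16 t=4s: DENY
  req#17 t=4s: DENY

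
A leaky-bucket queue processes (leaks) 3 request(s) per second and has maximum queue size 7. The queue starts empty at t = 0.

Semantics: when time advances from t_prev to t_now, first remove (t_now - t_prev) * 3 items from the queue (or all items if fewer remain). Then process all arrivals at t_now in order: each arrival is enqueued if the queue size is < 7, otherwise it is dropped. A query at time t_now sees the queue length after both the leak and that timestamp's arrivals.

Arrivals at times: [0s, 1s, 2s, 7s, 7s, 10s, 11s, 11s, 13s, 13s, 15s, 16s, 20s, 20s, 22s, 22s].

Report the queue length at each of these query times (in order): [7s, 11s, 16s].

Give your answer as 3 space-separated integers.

Answer: 2 2 1

Derivation:
Queue lengths at query times:
  query t=7s: backlog = 2
  query t=11s: backlog = 2
  query t=16s: backlog = 1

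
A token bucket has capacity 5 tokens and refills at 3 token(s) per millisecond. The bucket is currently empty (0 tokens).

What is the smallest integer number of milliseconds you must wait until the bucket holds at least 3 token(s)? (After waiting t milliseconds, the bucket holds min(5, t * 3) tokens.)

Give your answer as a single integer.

Answer: 1

Derivation:
Need t * 3 >= 3, so t >= 3/3.
Smallest integer t = ceil(3/3) = 1.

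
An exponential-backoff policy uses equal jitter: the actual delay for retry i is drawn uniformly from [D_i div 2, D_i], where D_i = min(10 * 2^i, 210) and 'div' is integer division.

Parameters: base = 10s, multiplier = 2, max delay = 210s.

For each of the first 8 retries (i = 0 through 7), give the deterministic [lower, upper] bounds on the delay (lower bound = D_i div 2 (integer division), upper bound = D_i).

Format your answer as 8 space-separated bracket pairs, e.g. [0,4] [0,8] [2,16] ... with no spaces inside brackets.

Computing bounds per retry:
  i=0: D_i=min(10*2^0,210)=10, bounds=[5,10]
  i=1: D_i=min(10*2^1,210)=20, bounds=[10,20]
  i=2: D_i=min(10*2^2,210)=40, bounds=[20,40]
  i=3: D_i=min(10*2^3,210)=80, bounds=[40,80]
  i=4: D_i=min(10*2^4,210)=160, bounds=[80,160]
  i=5: D_i=min(10*2^5,210)=210, bounds=[105,210]
  i=6: D_i=min(10*2^6,210)=210, bounds=[105,210]
  i=7: D_i=min(10*2^7,210)=210, bounds=[105,210]

Answer: [5,10] [10,20] [20,40] [40,80] [80,160] [105,210] [105,210] [105,210]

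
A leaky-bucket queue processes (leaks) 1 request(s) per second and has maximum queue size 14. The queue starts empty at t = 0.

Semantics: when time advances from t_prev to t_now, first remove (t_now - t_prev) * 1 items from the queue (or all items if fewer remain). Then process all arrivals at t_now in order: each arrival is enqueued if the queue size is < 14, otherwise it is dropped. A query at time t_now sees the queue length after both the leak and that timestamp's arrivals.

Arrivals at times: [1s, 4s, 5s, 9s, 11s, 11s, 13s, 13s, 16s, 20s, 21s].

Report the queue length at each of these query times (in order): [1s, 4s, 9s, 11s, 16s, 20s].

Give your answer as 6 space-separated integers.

Answer: 1 1 1 2 1 1

Derivation:
Queue lengths at query times:
  query t=1s: backlog = 1
  query t=4s: backlog = 1
  query t=9s: backlog = 1
  query t=11s: backlog = 2
  query t=16s: backlog = 1
  query t=20s: backlog = 1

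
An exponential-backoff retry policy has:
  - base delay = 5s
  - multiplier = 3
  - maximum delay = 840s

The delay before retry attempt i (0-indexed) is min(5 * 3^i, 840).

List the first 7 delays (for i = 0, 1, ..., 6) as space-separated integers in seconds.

Answer: 5 15 45 135 405 840 840

Derivation:
Computing each delay:
  i=0: min(5*3^0, 840) = 5
  i=1: min(5*3^1, 840) = 15
  i=2: min(5*3^2, 840) = 45
  i=3: min(5*3^3, 840) = 135
  i=4: min(5*3^4, 840) = 405
  i=5: min(5*3^5, 840) = 840
  i=6: min(5*3^6, 840) = 840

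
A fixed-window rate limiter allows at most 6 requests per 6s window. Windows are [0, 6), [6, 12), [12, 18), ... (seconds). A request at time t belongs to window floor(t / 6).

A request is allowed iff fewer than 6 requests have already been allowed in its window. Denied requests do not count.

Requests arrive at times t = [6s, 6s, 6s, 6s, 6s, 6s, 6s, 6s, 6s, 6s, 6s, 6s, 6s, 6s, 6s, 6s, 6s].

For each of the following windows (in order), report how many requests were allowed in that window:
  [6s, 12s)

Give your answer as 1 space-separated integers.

Processing requests:
  req#1 t=6s (window 1): ALLOW
  req#2 t=6s (window 1): ALLOW
  req#3 t=6s (window 1): ALLOW
  req#4 t=6s (window 1): ALLOW
  req#5 t=6s (window 1): ALLOW
  req#6 t=6s (window 1): ALLOW
  req#7 t=6s (window 1): DENY
  req#8 t=6s (window 1): DENY
  req#9 t=6s (window 1): DENY
  req#10 t=6s (window 1): DENY
  req#11 t=6s (window 1): DENY
  req#12 t=6s (window 1): DENY
  req#13 t=6s (window 1): DENY
  req#14 t=6s (window 1): DENY
  req#15 t=6s (window 1): DENY
  req#16 t=6s (window 1): DENY
  req#17 t=6s (window 1): DENY

Allowed counts by window: 6

Answer: 6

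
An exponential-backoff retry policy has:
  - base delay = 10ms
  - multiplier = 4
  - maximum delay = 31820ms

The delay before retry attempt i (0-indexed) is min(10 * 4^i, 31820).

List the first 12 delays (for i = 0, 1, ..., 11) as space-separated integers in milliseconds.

Answer: 10 40 160 640 2560 10240 31820 31820 31820 31820 31820 31820

Derivation:
Computing each delay:
  i=0: min(10*4^0, 31820) = 10
  i=1: min(10*4^1, 31820) = 40
  i=2: min(10*4^2, 31820) = 160
  i=3: min(10*4^3, 31820) = 640
  i=4: min(10*4^4, 31820) = 2560
  i=5: min(10*4^5, 31820) = 10240
  i=6: min(10*4^6, 31820) = 31820
  i=7: min(10*4^7, 31820) = 31820
  i=8: min(10*4^8, 31820) = 31820
  i=9: min(10*4^9, 31820) = 31820
  i=10: min(10*4^10, 31820) = 31820
  i=11: min(10*4^11, 31820) = 31820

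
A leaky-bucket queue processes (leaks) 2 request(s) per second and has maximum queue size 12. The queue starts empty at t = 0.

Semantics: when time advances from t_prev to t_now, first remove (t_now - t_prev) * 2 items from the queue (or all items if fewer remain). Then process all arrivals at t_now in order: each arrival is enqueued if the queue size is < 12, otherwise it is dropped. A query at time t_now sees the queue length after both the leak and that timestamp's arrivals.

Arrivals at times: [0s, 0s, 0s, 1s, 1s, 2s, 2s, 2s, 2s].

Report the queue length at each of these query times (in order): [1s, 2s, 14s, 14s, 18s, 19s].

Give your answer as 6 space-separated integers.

Answer: 3 5 0 0 0 0

Derivation:
Queue lengths at query times:
  query t=1s: backlog = 3
  query t=2s: backlog = 5
  query t=14s: backlog = 0
  query t=14s: backlog = 0
  query t=18s: backlog = 0
  query t=19s: backlog = 0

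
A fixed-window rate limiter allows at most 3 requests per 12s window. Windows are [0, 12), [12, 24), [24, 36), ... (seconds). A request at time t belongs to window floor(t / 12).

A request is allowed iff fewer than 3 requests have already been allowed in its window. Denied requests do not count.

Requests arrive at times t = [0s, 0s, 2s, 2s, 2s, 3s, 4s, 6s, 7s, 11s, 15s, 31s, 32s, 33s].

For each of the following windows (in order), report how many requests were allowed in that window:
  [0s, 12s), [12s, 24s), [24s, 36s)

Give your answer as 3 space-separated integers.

Processing requests:
  req#1 t=0s (window 0): ALLOW
  req#2 t=0s (window 0): ALLOW
  req#3 t=2s (window 0): ALLOW
  req#4 t=2s (window 0): DENY
  req#5 t=2s (window 0): DENY
  req#6 t=3s (window 0): DENY
  req#7 t=4s (window 0): DENY
  req#8 t=6s (window 0): DENY
  req#9 t=7s (window 0): DENY
  req#10 t=11s (window 0): DENY
  req#11 t=15s (window 1): ALLOW
  req#12 t=31s (window 2): ALLOW
  req#13 t=32s (window 2): ALLOW
  req#14 t=33s (window 2): ALLOW

Allowed counts by window: 3 1 3

Answer: 3 1 3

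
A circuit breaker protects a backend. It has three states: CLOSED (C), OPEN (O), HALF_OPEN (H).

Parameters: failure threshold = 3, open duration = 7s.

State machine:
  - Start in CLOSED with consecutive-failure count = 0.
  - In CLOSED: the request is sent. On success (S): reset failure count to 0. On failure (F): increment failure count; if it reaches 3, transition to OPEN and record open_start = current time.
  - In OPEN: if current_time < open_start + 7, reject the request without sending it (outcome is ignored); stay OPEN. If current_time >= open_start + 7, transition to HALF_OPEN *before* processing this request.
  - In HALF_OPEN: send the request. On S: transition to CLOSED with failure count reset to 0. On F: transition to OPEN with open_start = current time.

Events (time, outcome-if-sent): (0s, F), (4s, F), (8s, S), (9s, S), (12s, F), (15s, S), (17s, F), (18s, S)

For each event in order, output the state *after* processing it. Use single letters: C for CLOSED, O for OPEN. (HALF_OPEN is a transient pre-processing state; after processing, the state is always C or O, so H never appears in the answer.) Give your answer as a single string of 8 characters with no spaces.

Answer: CCCCCCCC

Derivation:
State after each event:
  event#1 t=0s outcome=F: state=CLOSED
  event#2 t=4s outcome=F: state=CLOSED
  event#3 t=8s outcome=S: state=CLOSED
  event#4 t=9s outcome=S: state=CLOSED
  event#5 t=12s outcome=F: state=CLOSED
  event#6 t=15s outcome=S: state=CLOSED
  event#7 t=17s outcome=F: state=CLOSED
  event#8 t=18s outcome=S: state=CLOSED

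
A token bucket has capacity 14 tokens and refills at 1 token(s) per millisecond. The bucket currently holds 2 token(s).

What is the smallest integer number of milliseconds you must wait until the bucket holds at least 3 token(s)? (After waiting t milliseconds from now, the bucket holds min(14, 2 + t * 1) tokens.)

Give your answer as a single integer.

Need 2 + t * 1 >= 3, so t >= 1/1.
Smallest integer t = ceil(1/1) = 1.

Answer: 1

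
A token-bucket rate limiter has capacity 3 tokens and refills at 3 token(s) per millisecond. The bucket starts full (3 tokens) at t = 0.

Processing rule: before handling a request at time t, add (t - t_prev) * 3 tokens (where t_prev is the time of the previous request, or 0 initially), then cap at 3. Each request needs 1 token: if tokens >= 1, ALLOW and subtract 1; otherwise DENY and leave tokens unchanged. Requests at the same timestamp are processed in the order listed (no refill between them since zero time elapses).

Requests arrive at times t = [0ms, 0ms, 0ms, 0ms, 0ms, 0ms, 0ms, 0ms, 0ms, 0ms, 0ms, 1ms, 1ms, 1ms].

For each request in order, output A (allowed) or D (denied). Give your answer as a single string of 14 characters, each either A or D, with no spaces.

Answer: AAADDDDDDDDAAA

Derivation:
Simulating step by step:
  req#1 t=0ms: ALLOW
  req#2 t=0ms: ALLOW
  req#3 t=0ms: ALLOW
  req#4 t=0ms: DENY
  req#5 t=0ms: DENY
  req#6 t=0ms: DENY
  req#7 t=0ms: DENY
  req#8 t=0ms: DENY
  req#9 t=0ms: DENY
  req#10 t=0ms: DENY
  req#11 t=0ms: DENY
  req#12 t=1ms: ALLOW
  req#13 t=1ms: ALLOW
  req#14 t=1ms: ALLOW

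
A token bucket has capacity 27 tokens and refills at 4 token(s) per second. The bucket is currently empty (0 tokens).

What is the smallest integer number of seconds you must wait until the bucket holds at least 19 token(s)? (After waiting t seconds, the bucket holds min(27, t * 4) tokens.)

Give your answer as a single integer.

Answer: 5

Derivation:
Need t * 4 >= 19, so t >= 19/4.
Smallest integer t = ceil(19/4) = 5.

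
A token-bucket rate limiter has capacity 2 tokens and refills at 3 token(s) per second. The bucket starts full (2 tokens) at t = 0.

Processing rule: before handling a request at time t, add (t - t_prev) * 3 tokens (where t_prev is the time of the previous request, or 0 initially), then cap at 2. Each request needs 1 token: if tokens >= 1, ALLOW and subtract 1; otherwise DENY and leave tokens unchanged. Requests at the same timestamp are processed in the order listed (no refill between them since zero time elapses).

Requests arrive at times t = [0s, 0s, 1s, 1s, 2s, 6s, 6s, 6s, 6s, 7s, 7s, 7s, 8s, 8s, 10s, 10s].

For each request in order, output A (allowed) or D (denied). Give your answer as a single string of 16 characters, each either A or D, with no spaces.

Simulating step by step:
  req#1 t=0s: ALLOW
  req#2 t=0s: ALLOW
  req#3 t=1s: ALLOW
  req#4 t=1s: ALLOW
  req#5 t=2s: ALLOW
  req#6 t=6s: ALLOW
  req#7 t=6s: ALLOW
  req#8 t=6s: DENY
  req#9 t=6s: DENY
  req#10 t=7s: ALLOW
  req#11 t=7s: ALLOW
  req#12 t=7s: DENY
  req#13 t=8s: ALLOW
  req#14 t=8s: ALLOW
  req#15 t=10s: ALLOW
  req#16 t=10s: ALLOW

Answer: AAAAAAADDAADAAAA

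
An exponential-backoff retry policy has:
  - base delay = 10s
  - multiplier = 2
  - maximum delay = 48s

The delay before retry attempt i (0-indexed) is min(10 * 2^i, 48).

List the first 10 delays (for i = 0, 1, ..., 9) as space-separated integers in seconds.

Answer: 10 20 40 48 48 48 48 48 48 48

Derivation:
Computing each delay:
  i=0: min(10*2^0, 48) = 10
  i=1: min(10*2^1, 48) = 20
  i=2: min(10*2^2, 48) = 40
  i=3: min(10*2^3, 48) = 48
  i=4: min(10*2^4, 48) = 48
  i=5: min(10*2^5, 48) = 48
  i=6: min(10*2^6, 48) = 48
  i=7: min(10*2^7, 48) = 48
  i=8: min(10*2^8, 48) = 48
  i=9: min(10*2^9, 48) = 48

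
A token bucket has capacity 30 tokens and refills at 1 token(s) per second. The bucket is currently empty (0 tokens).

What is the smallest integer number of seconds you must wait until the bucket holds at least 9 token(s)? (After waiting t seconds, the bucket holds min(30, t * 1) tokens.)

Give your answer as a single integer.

Need t * 1 >= 9, so t >= 9/1.
Smallest integer t = ceil(9/1) = 9.

Answer: 9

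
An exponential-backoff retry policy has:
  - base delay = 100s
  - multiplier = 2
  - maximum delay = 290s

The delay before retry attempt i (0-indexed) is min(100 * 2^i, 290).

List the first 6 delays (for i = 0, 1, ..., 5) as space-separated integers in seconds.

Answer: 100 200 290 290 290 290

Derivation:
Computing each delay:
  i=0: min(100*2^0, 290) = 100
  i=1: min(100*2^1, 290) = 200
  i=2: min(100*2^2, 290) = 290
  i=3: min(100*2^3, 290) = 290
  i=4: min(100*2^4, 290) = 290
  i=5: min(100*2^5, 290) = 290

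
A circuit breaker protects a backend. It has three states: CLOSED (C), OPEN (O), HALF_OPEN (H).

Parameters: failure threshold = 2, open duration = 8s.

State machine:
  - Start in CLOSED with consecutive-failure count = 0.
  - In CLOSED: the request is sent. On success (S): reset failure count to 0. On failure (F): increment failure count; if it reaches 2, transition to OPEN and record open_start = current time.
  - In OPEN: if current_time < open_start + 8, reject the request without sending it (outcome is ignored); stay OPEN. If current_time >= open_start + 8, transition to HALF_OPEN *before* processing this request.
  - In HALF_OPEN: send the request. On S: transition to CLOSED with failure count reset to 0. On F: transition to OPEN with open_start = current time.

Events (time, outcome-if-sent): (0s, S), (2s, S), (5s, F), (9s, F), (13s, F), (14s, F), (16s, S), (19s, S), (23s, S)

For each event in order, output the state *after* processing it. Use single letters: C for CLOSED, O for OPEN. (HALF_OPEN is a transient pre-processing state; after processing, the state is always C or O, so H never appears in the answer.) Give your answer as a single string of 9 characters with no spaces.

Answer: CCCOOOOCC

Derivation:
State after each event:
  event#1 t=0s outcome=S: state=CLOSED
  event#2 t=2s outcome=S: state=CLOSED
  event#3 t=5s outcome=F: state=CLOSED
  event#4 t=9s outcome=F: state=OPEN
  event#5 t=13s outcome=F: state=OPEN
  event#6 t=14s outcome=F: state=OPEN
  event#7 t=16s outcome=S: state=OPEN
  event#8 t=19s outcome=S: state=CLOSED
  event#9 t=23s outcome=S: state=CLOSED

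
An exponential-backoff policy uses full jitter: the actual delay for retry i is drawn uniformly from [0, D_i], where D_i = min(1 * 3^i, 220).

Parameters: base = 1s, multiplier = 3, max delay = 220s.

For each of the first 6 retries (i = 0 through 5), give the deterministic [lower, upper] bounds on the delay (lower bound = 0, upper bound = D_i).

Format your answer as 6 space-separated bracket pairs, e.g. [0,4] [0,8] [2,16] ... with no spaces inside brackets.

Computing bounds per retry:
  i=0: D_i=min(1*3^0,220)=1, bounds=[0,1]
  i=1: D_i=min(1*3^1,220)=3, bounds=[0,3]
  i=2: D_i=min(1*3^2,220)=9, bounds=[0,9]
  i=3: D_i=min(1*3^3,220)=27, bounds=[0,27]
  i=4: D_i=min(1*3^4,220)=81, bounds=[0,81]
  i=5: D_i=min(1*3^5,220)=220, bounds=[0,220]

Answer: [0,1] [0,3] [0,9] [0,27] [0,81] [0,220]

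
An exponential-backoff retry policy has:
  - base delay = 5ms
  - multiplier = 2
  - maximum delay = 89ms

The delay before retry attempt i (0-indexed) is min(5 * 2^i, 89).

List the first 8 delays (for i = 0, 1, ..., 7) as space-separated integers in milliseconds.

Answer: 5 10 20 40 80 89 89 89

Derivation:
Computing each delay:
  i=0: min(5*2^0, 89) = 5
  i=1: min(5*2^1, 89) = 10
  i=2: min(5*2^2, 89) = 20
  i=3: min(5*2^3, 89) = 40
  i=4: min(5*2^4, 89) = 80
  i=5: min(5*2^5, 89) = 89
  i=6: min(5*2^6, 89) = 89
  i=7: min(5*2^7, 89) = 89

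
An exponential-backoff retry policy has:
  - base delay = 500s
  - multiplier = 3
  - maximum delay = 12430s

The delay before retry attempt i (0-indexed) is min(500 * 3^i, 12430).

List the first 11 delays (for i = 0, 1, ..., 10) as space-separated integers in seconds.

Computing each delay:
  i=0: min(500*3^0, 12430) = 500
  i=1: min(500*3^1, 12430) = 1500
  i=2: min(500*3^2, 12430) = 4500
  i=3: min(500*3^3, 12430) = 12430
  i=4: min(500*3^4, 12430) = 12430
  i=5: min(500*3^5, 12430) = 12430
  i=6: min(500*3^6, 12430) = 12430
  i=7: min(500*3^7, 12430) = 12430
  i=8: min(500*3^8, 12430) = 12430
  i=9: min(500*3^9, 12430) = 12430
  i=10: min(500*3^10, 12430) = 12430

Answer: 500 1500 4500 12430 12430 12430 12430 12430 12430 12430 12430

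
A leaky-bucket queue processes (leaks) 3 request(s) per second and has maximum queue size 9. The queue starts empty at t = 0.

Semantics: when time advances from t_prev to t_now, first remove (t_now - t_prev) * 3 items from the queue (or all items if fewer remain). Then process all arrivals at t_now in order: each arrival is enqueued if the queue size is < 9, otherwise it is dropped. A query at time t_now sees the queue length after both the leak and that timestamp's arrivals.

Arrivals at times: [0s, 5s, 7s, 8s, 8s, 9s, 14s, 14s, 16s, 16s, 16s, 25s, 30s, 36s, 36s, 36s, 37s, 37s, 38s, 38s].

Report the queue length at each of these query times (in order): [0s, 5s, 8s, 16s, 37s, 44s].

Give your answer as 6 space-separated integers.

Queue lengths at query times:
  query t=0s: backlog = 1
  query t=5s: backlog = 1
  query t=8s: backlog = 2
  query t=16s: backlog = 3
  query t=37s: backlog = 2
  query t=44s: backlog = 0

Answer: 1 1 2 3 2 0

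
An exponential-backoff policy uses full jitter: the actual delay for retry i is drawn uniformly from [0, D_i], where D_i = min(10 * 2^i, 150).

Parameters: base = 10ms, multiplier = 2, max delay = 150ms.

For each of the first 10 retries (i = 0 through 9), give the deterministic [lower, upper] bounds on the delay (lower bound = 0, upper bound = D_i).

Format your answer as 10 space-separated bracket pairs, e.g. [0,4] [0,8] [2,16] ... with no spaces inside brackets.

Answer: [0,10] [0,20] [0,40] [0,80] [0,150] [0,150] [0,150] [0,150] [0,150] [0,150]

Derivation:
Computing bounds per retry:
  i=0: D_i=min(10*2^0,150)=10, bounds=[0,10]
  i=1: D_i=min(10*2^1,150)=20, bounds=[0,20]
  i=2: D_i=min(10*2^2,150)=40, bounds=[0,40]
  i=3: D_i=min(10*2^3,150)=80, bounds=[0,80]
  i=4: D_i=min(10*2^4,150)=150, bounds=[0,150]
  i=5: D_i=min(10*2^5,150)=150, bounds=[0,150]
  i=6: D_i=min(10*2^6,150)=150, bounds=[0,150]
  i=7: D_i=min(10*2^7,150)=150, bounds=[0,150]
  i=8: D_i=min(10*2^8,150)=150, bounds=[0,150]
  i=9: D_i=min(10*2^9,150)=150, bounds=[0,150]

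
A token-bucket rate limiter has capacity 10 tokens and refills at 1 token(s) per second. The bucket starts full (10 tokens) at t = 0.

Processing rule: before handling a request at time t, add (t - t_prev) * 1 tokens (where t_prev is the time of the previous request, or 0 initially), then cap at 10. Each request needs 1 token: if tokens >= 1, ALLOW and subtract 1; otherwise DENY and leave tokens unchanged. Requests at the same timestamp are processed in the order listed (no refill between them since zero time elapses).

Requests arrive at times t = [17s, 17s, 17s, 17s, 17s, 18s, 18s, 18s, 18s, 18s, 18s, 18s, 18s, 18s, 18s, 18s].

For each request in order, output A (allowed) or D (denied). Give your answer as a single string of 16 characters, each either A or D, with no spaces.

Simulating step by step:
  req#1 t=17s: ALLOW
  req#2 t=17s: ALLOW
  req#3 t=17s: ALLOW
  req#4 t=17s: ALLOW
  req#5 t=17s: ALLOW
  req#6 t=18s: ALLOW
  req#7 t=18s: ALLOW
  req#8 t=18s: ALLOW
  req#9 t=18s: ALLOW
  req#10 t=18s: ALLOW
  req#11 t=18s: ALLOW
  req#12 t=18s: DENY
  req#13 t=18s: DENY
  req#14 t=18s: DENY
  req#15 t=18s: DENY
  req#16 t=18s: DENY

Answer: AAAAAAAAAAADDDDD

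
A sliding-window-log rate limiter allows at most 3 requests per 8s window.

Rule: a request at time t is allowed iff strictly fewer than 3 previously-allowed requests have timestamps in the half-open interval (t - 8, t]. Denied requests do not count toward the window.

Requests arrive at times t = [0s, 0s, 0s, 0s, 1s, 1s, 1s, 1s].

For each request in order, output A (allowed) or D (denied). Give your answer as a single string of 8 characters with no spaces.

Tracking allowed requests in the window:
  req#1 t=0s: ALLOW
  req#2 t=0s: ALLOW
  req#3 t=0s: ALLOW
  req#4 t=0s: DENY
  req#5 t=1s: DENY
  req#6 t=1s: DENY
  req#7 t=1s: DENY
  req#8 t=1s: DENY

Answer: AAADDDDD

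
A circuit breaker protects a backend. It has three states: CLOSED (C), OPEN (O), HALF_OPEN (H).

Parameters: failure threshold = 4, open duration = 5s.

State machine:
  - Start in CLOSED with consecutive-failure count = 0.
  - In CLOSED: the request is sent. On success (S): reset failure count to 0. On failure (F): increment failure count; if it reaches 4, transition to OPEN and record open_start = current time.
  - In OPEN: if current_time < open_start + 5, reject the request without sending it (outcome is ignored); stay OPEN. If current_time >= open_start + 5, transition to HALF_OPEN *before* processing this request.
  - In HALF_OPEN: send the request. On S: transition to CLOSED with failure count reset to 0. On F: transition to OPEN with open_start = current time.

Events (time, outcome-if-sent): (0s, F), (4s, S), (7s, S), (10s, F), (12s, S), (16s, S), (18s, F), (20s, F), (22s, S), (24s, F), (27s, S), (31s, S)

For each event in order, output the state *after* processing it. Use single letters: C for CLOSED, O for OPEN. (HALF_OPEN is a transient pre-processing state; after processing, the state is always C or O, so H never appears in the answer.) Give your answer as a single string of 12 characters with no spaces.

State after each event:
  event#1 t=0s outcome=F: state=CLOSED
  event#2 t=4s outcome=S: state=CLOSED
  event#3 t=7s outcome=S: state=CLOSED
  event#4 t=10s outcome=F: state=CLOSED
  event#5 t=12s outcome=S: state=CLOSED
  event#6 t=16s outcome=S: state=CLOSED
  event#7 t=18s outcome=F: state=CLOSED
  event#8 t=20s outcome=F: state=CLOSED
  event#9 t=22s outcome=S: state=CLOSED
  event#10 t=24s outcome=F: state=CLOSED
  event#11 t=27s outcome=S: state=CLOSED
  event#12 t=31s outcome=S: state=CLOSED

Answer: CCCCCCCCCCCC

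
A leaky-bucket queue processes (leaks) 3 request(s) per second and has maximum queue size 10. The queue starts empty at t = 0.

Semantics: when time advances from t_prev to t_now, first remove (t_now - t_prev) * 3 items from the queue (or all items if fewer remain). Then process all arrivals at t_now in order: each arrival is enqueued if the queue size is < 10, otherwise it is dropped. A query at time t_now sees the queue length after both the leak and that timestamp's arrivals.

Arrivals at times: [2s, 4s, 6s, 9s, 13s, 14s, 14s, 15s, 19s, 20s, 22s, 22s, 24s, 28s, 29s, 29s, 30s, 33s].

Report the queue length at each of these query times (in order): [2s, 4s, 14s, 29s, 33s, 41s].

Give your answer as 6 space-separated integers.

Answer: 1 1 2 2 1 0

Derivation:
Queue lengths at query times:
  query t=2s: backlog = 1
  query t=4s: backlog = 1
  query t=14s: backlog = 2
  query t=29s: backlog = 2
  query t=33s: backlog = 1
  query t=41s: backlog = 0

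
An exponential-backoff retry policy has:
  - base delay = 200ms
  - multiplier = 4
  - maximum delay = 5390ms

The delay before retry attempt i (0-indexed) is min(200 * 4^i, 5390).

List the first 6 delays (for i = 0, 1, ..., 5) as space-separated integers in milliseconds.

Answer: 200 800 3200 5390 5390 5390

Derivation:
Computing each delay:
  i=0: min(200*4^0, 5390) = 200
  i=1: min(200*4^1, 5390) = 800
  i=2: min(200*4^2, 5390) = 3200
  i=3: min(200*4^3, 5390) = 5390
  i=4: min(200*4^4, 5390) = 5390
  i=5: min(200*4^5, 5390) = 5390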